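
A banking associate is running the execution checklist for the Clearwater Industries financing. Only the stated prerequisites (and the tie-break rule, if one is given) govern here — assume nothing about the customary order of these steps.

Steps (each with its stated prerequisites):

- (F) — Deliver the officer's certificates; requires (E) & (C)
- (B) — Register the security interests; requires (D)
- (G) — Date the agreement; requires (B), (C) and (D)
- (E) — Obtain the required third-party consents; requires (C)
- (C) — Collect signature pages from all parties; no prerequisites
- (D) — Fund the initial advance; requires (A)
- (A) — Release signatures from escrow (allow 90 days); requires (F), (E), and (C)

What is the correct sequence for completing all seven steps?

(C) (E) (F) (A) (D) (B) (G)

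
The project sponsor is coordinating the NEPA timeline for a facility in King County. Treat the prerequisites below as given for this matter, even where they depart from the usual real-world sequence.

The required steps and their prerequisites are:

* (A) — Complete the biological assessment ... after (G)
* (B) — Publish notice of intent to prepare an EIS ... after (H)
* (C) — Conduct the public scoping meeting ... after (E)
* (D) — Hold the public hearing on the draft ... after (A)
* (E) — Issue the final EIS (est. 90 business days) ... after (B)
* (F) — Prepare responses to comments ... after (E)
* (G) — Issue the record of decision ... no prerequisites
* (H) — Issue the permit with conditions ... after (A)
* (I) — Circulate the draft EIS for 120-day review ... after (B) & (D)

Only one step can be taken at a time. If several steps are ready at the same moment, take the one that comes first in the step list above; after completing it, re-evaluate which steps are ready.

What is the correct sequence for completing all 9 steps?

(G) has no prerequisites → (G) first.
(A) is the only step now ready → (A).
(D) and (H) are both available; (D) is listed earlier → (D).
Next only (H) has its prerequisites met → (H).
(B) is the only step now ready → (B).
(E) and (I) are both available; (E) is listed earlier → (E).
(C), (F) and (I) are all available; (C) is listed earlier → (C).
(F) and (I) are both available; (F) is listed earlier → (F).
That leaves (I) as the only ready step → (I).

(G), (A), (D), (H), (B), (E), (C), (F), (I)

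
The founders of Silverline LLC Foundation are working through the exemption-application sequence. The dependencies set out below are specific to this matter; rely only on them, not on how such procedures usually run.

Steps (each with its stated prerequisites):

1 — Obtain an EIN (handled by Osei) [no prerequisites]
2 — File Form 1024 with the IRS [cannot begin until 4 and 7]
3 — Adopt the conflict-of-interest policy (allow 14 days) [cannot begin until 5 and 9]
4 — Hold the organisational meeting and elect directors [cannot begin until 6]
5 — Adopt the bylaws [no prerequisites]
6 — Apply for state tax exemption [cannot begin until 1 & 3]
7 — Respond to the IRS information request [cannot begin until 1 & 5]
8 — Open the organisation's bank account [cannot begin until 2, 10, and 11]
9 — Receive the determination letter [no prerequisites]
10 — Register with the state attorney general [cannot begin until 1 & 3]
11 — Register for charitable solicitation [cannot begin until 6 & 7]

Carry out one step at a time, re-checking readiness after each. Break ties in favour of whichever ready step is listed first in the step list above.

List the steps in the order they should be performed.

1 5 7 9 3 6 4 2 10 11 8

Nothing is required for 1, 5 and 9. 1 is listed earlier → 1 first.
5 and 9 are both available; 5 is listed earlier → 5.
7 now also ready, so the ready set is {7, 9}; 7 is listed earlier → 7.
Next only 9 has its prerequisites met → 9.
3 needed 5 and 9, now all done → 3.
Now 6 and 10 have their prerequisites met. 6 is listed earlier, so 6 next.
4 and 11 now also ready, so the ready set is {4, 10, 11}; 4 is listed earlier → 4.
Ready: 2, 10 and 11. 2 is listed earlier → 2.
Ready: 10 and 11. 10 is listed earlier → 10.
That leaves 11 as the only ready step → 11.
Next only 8 has its prerequisites met → 8.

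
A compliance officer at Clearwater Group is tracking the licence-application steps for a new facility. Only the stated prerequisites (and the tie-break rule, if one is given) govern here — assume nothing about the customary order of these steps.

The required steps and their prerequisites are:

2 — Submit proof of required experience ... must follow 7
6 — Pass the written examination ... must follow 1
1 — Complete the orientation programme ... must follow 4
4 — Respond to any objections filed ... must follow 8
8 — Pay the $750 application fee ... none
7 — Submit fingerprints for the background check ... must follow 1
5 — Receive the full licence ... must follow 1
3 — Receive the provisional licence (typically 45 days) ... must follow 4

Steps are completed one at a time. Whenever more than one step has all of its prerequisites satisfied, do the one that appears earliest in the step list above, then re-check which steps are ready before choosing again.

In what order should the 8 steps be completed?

8, 4, 1, 6, 7, 2, 5, 3

Only 8 has no prerequisites, so it is first.
That leaves 4 as the only ready step → 4.
Ready: 1 and 3. 1 is listed earlier → 1.
6, 7 and 5 now also ready, so the ready set is {6, 7, 5, 3}; 6 is listed earlier → 6.
7, 5 and 3 are all available; 7 is listed earlier → 7.
Now 2, 5 and 3 have their prerequisites met. 2 is listed earlier, so 2 next.
5 and 3 are both available; 5 is listed earlier → 5.
That leaves 3 as the only ready step → 3.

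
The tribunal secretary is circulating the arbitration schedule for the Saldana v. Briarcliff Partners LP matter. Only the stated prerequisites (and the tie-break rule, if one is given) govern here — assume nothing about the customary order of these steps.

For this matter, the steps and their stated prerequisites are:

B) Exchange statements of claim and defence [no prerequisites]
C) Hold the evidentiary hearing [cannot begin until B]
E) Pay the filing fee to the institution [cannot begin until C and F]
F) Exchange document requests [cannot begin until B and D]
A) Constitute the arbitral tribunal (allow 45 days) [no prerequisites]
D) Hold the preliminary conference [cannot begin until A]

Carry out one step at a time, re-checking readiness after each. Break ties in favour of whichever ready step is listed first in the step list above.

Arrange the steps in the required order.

Nothing is required for B and A. B is listed earlier → B first.
Now C and A have their prerequisites met. C is listed earlier, so C next.
That leaves A as the only ready step → A.
Next only D has its prerequisites met → D.
That leaves F as the only ready step → F.
E needed C and F, now all done → E.

B, C, A, D, F, E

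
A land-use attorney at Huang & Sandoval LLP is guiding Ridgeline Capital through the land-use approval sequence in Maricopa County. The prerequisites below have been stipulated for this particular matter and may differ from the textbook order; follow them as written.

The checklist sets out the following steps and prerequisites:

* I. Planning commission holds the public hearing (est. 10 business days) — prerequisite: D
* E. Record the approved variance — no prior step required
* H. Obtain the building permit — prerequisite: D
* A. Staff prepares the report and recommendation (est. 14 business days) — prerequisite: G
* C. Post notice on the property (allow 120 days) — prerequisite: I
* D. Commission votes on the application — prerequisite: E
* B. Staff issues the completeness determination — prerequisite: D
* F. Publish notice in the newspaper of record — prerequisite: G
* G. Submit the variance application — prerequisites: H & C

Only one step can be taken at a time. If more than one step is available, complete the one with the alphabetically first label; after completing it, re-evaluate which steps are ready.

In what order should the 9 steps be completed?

E → D → B → H → I → C → G → A → F

E is the only step with nothing outstanding, so it goes first.
That leaves D as the only ready step → D.
Now B, H and I have their prerequisites met. B has the earlier label, so B next.
H and I are both available; H has the earlier label → H.
I is the only step now ready → I.
C is the only step now ready → C.
G needed C and H, now all done → G.
A and F are both available; A has the earlier label → A.
F needed G, now all done → F.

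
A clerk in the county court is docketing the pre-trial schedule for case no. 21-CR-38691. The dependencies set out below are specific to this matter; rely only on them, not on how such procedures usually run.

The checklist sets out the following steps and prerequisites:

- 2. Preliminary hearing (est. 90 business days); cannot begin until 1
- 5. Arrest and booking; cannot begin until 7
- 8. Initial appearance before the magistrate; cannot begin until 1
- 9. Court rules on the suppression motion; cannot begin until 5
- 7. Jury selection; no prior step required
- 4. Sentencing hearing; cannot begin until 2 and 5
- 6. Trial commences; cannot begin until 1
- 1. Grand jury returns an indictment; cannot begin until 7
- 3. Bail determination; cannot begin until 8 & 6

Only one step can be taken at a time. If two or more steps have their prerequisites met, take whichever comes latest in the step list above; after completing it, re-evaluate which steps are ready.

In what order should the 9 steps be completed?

7, 1, 6, 8, 3, 5, 9, 2, 4

Only 7 has no prerequisites, so it is first.
Ready: 1 and 5. 1 is listed later → 1.
6, 8 and 2 now also ready, so the ready set is {6, 8, 5, 2}; 6 is listed later → 6.
Ready: 8, 5 and 2. 8 is listed later → 8.
3 now also ready, so the ready set is {3, 5, 2}; 3 is listed later → 3.
5 and 2 are both available; 5 is listed later → 5.
9 now also ready, so the ready set is {9, 2}; 9 is listed later → 9.
2 is the only step now ready → 2.
4 needed 5 and 2, now all done → 4.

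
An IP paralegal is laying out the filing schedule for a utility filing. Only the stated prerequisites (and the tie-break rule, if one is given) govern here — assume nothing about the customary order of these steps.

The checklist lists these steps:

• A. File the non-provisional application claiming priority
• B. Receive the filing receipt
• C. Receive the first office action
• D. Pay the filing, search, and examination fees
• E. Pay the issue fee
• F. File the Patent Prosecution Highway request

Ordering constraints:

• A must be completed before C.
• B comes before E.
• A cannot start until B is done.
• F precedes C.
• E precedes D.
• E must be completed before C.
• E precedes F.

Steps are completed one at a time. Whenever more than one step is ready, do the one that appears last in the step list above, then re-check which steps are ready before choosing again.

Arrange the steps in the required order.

B E F D A C

B is the only step with nothing outstanding, so it goes first.
Ready: E and A. E is listed later → E.
F and D now also ready, so the ready set is {F, D, A}; F is listed later → F.
Ready: D and A. D is listed later → D.
A is the only step now ready → A.
C needed F, E and A, now all done → C.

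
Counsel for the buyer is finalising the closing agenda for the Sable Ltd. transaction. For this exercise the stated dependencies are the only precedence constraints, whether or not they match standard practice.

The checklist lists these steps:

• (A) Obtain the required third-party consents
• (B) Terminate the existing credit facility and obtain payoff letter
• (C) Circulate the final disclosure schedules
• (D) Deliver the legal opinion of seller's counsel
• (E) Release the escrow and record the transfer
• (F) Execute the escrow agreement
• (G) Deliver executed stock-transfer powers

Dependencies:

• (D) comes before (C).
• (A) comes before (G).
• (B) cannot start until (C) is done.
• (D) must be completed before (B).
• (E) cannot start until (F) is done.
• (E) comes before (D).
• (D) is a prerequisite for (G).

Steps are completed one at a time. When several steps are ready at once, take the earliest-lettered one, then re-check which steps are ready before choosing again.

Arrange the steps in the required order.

(A), (F), (E), (D), (C), (B), (G)

Nothing is required for (A) and (F). (A) has the earlier label → (A) first.
(F) is the only step now ready → (F).
(E) needed (F), now all done → (E).
(D) needed (E), now all done → (D).
Ready: (C) and (G). (C) has the earlier label → (C).
Now (B) and (G) have their prerequisites met. (B) has the earlier label, so (B) next.
That leaves (G) as the only ready step → (G).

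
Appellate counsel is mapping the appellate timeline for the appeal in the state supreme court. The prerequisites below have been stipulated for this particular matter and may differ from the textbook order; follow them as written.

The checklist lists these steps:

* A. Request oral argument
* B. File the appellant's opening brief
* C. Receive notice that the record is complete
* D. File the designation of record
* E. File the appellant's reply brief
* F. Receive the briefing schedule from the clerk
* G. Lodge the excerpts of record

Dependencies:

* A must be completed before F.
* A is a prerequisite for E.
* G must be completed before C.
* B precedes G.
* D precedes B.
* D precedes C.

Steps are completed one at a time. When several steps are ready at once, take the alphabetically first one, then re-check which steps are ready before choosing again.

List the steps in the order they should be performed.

A and D have no prerequisites; A has the earlier label, so A is first.
Ready: D, E and F. D has the earlier label → D.
B now also ready, so the ready set is {B, E, F}; B has the earlier label → B.
E, F and G are all available; E has the earlier label → E.
Ready: F and G. F has the earlier label → F.
G needed B, now all done → G.
Next only C has its prerequisites met → C.

A, D, B, E, F, G, C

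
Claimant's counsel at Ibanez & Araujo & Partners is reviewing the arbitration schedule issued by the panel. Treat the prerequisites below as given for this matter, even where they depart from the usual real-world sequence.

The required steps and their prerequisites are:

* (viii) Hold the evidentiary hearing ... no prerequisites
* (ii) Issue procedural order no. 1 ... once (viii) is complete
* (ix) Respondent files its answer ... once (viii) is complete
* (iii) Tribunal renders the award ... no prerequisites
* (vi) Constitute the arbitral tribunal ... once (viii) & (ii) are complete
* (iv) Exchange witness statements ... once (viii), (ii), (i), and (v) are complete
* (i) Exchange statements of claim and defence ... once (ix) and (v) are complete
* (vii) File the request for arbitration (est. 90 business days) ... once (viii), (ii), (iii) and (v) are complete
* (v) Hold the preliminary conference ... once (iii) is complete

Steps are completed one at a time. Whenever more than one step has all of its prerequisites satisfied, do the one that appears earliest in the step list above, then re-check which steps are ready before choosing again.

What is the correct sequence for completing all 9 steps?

(viii) (ii) (ix) (iii) (vi) (v) (i) (iv) (vii)

(viii) and (iii) have no prerequisites; (viii) is listed earlier, so (viii) is first.
(ii) and (ix) now also ready, so the ready set is {(ii), (ix), (iii)}; (ii) is listed earlier → (ii).
(vi) now also ready, so the ready set is {(ix), (iii), (vi)}; (ix) is listed earlier → (ix).
Now (iii) and (vi) have their prerequisites met. (iii) is listed earlier, so (iii) next.
(v) now also ready, so the ready set is {(vi), (v)}; (vi) is listed earlier → (vi).
(v) is the only step now ready → (v).
Ready: (i) and (vii). (i) is listed earlier → (i).
Now (iv) and (vii) have their prerequisites met. (iv) is listed earlier, so (iv) next.
(vii) is the only step now ready → (vii).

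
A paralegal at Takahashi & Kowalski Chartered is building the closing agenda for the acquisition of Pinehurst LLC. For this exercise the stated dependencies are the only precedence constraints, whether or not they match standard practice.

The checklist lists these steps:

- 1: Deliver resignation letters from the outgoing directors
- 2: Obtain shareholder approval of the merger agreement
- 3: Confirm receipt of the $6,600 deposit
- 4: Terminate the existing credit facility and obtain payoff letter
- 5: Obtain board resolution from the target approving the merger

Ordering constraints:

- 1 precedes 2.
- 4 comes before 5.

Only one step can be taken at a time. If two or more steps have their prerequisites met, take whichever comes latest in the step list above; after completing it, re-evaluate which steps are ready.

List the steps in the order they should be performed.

4, 3 and 1 have no prerequisites; 4 is listed later, so 4 is first.
Ready: 5, 3 and 1. 5 is listed later → 5.
3 and 1 are both available; 3 is listed later → 3.
Next only 1 has its prerequisites met → 1.
Next only 2 has its prerequisites met → 2.

4, 5, 3, 1, 2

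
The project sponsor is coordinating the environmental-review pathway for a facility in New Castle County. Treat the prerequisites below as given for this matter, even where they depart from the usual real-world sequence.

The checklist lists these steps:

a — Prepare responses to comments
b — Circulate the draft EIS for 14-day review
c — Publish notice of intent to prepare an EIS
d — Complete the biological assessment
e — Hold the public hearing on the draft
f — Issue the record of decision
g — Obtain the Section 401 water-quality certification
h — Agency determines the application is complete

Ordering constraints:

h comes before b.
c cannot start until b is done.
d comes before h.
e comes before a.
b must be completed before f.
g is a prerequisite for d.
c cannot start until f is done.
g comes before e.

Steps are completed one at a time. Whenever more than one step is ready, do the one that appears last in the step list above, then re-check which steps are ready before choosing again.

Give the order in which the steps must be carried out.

g, e, d, h, b, f, c, a

g is the only step with nothing outstanding, so it goes first.
e and d are both available; e is listed later → e.
a now also ready, so the ready set is {d, a}; d is listed later → d.
h and a are both available; h is listed later → h.
b and a are both available; b is listed later → b.
f now also ready, so the ready set is {f, a}; f is listed later → f.
Now c and a have their prerequisites met. c is listed later, so c next.
Next only a has its prerequisites met → a.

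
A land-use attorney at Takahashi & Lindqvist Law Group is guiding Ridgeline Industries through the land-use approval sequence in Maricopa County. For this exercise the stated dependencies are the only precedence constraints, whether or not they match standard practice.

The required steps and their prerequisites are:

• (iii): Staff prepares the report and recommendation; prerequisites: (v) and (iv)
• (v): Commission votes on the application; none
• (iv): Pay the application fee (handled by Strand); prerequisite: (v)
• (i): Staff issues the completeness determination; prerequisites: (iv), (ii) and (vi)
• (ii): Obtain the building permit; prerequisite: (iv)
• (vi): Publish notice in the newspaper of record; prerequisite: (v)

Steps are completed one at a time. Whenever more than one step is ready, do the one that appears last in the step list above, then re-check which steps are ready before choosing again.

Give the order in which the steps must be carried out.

(v), (vi), (iv), (ii), (i), (iii)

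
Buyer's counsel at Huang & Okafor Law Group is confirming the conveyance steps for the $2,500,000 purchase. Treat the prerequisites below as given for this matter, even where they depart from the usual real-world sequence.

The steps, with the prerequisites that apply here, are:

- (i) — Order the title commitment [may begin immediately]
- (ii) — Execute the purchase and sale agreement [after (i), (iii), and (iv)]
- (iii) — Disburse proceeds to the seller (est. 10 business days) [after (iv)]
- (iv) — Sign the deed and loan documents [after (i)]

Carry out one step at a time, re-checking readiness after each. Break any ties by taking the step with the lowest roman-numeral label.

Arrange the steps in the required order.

(i) (iv) (iii) (ii)

Only (i) has no prerequisites, so it is first.
That leaves (iv) as the only ready step → (iv).
(iii) needed (iv), now all done → (iii).
(ii) needed (i), (iii) and (iv), now all done → (ii).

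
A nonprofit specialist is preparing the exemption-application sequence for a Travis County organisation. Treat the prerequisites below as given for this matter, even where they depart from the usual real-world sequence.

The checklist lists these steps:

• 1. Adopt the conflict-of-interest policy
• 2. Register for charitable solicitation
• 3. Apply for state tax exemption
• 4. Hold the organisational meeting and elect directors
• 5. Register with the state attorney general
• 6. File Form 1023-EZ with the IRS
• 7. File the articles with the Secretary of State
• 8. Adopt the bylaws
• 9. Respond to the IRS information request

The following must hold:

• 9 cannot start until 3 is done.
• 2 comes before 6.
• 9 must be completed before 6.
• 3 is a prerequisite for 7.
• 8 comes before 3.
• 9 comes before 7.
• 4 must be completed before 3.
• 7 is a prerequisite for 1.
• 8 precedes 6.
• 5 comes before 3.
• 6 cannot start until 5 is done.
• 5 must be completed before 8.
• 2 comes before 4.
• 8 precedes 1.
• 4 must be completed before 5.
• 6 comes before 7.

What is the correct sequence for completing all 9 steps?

2, 4, 5, 8, 3, 9, 6, 7, 1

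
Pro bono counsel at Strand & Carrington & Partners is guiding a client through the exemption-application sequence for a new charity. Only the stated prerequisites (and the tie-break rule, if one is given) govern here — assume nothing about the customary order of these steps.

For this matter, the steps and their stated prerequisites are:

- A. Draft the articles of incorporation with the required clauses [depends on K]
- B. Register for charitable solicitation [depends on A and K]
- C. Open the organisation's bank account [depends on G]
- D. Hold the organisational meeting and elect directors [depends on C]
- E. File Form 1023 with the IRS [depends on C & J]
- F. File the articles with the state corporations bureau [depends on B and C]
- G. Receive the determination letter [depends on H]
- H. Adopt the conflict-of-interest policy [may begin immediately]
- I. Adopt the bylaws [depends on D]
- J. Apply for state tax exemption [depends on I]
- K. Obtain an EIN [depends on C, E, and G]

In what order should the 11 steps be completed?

H G C D I J E K A B F

H has no prerequisites → H first.
That leaves G as the only ready step → G.
C needed G, now all done → C.
That leaves D as the only ready step → D.
That leaves I as the only ready step → I.
Next only J has its prerequisites met → J.
E needed C and J, now all done → E.
K is the only step now ready → K.
A needed K, now all done → A.
B is the only step now ready → B.
F is the only step now ready → F.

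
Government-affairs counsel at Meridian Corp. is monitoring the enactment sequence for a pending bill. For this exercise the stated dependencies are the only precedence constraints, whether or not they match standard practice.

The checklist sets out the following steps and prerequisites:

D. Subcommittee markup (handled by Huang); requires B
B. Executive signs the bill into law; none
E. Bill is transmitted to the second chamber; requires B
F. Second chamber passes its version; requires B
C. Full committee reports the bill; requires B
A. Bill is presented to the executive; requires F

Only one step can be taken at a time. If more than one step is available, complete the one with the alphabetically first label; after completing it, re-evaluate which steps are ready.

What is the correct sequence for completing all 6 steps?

B → C → D → E → F → A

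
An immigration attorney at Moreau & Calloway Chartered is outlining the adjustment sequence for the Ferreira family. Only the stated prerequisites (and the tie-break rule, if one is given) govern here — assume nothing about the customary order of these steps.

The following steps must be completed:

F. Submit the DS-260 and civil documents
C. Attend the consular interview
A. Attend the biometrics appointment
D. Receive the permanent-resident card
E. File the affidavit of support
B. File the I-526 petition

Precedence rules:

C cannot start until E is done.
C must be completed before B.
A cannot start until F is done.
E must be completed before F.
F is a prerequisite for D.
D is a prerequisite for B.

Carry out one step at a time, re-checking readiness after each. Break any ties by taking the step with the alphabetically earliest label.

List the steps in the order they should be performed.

E → C → F → A → D → B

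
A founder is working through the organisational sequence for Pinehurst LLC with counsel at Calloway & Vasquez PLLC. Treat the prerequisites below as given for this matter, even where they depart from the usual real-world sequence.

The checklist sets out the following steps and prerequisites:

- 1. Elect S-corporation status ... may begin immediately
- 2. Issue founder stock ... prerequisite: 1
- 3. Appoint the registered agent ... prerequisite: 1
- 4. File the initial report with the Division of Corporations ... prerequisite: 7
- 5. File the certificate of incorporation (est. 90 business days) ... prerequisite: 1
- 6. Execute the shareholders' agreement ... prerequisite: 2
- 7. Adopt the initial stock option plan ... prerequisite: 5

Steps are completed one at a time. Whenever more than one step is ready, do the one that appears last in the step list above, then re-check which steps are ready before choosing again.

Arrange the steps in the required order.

1 → 5 → 7 → 4 → 3 → 2 → 6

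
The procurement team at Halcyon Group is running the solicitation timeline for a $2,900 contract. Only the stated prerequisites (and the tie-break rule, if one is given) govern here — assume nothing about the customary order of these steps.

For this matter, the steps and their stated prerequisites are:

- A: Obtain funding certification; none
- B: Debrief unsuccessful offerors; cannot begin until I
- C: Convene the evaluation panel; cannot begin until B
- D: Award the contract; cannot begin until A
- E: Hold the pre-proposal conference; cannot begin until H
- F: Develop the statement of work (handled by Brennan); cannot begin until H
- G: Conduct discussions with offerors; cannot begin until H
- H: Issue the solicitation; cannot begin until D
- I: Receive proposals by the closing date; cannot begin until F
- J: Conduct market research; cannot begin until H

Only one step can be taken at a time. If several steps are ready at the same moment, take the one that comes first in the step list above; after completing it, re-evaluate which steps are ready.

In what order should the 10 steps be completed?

A → D → H → E → F → G → I → B → C → J

A is the only step with nothing outstanding, so it goes first.
That leaves D as the only ready step → D.
H needed D, now all done → H.
Now E, F, G and J have their prerequisites met. E is listed earlier, so E next.
F, G and J are all available; F is listed earlier → F.
I now also ready, so the ready set is {G, I, J}; G is listed earlier → G.
I and J are both available; I is listed earlier → I.
B now also ready, so the ready set is {B, J}; B is listed earlier → B.
C now also ready, so the ready set is {C, J}; C is listed earlier → C.
That leaves J as the only ready step → J.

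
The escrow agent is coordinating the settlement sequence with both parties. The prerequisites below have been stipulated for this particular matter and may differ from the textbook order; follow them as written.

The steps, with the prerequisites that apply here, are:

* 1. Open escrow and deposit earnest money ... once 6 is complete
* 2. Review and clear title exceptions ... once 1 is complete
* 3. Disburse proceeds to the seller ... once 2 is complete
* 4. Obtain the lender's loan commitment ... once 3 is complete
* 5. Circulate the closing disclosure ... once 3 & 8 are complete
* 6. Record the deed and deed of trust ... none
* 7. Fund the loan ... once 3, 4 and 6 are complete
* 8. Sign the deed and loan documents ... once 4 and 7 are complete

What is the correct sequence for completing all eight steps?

6, 1, 2, 3, 4, 7, 8, 5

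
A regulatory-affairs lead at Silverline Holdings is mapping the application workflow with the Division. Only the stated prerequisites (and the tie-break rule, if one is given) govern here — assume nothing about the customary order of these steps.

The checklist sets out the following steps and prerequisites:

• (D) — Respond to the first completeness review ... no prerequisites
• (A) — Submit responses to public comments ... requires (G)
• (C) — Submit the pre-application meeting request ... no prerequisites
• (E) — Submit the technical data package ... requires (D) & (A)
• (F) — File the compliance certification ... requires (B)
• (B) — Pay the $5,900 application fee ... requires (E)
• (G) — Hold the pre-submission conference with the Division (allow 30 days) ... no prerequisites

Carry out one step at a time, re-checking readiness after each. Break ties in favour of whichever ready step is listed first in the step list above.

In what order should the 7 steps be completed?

(D), (C) and (G) have no prerequisites; (D) is listed earlier, so (D) is first.
(C) and (G) are both available; (C) is listed earlier → (C).
That leaves (G) as the only ready step → (G).
(A) needed (G), now all done → (A).
Next only (E) has its prerequisites met → (E).
Next only (B) has its prerequisites met → (B).
That leaves (F) as the only ready step → (F).

(D), (C), (G), (A), (E), (B), (F)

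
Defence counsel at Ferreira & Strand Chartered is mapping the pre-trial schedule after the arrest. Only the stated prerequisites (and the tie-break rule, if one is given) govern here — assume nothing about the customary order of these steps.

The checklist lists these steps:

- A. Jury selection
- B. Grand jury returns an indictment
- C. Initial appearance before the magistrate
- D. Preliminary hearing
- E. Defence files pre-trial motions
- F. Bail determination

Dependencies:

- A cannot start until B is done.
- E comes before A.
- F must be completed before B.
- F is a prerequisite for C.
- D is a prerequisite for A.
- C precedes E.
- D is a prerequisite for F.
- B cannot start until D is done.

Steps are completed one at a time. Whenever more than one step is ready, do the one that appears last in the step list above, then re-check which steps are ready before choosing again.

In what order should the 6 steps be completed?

D is the only step with nothing outstanding, so it goes first.
F is the only step now ready → F.
Ready: C and B. C is listed later → C.
Now E and B have their prerequisites met. E is listed later, so E next.
Next only B has its prerequisites met → B.
Next only A has its prerequisites met → A.

D → F → C → E → B → A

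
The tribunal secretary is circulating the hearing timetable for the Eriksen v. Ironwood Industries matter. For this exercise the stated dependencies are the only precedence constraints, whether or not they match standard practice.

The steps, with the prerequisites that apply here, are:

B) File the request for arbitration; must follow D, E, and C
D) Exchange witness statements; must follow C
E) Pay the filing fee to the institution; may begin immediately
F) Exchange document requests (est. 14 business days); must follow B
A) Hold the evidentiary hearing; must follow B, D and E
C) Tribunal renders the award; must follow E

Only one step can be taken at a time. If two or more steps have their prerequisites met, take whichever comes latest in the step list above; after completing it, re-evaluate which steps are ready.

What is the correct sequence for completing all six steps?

E → C → D → B → A → F

E is the only step with nothing outstanding, so it goes first.
C needed E, now all done → C.
Next only D has its prerequisites met → D.
B needed C, E and D, now all done → B.
Now A and F have their prerequisites met. A is listed later, so A next.
F needed B, now all done → F.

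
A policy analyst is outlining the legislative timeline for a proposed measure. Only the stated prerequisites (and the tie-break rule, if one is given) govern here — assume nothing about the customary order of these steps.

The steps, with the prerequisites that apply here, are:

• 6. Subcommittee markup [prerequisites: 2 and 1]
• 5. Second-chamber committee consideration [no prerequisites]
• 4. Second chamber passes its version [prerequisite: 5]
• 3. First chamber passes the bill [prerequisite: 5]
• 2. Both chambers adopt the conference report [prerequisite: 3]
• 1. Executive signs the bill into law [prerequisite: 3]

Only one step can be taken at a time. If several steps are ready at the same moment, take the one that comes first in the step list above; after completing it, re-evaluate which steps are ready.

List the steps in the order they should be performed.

5 is the only step with nothing outstanding, so it goes first.
Now 4 and 3 have their prerequisites met. 4 is listed earlier, so 4 next.
3 needed 5, now all done → 3.
Now 2 and 1 have their prerequisites met. 2 is listed earlier, so 2 next.
1 is the only step now ready → 1.
6 needed 2 and 1, now all done → 6.

5, 4, 3, 2, 1, 6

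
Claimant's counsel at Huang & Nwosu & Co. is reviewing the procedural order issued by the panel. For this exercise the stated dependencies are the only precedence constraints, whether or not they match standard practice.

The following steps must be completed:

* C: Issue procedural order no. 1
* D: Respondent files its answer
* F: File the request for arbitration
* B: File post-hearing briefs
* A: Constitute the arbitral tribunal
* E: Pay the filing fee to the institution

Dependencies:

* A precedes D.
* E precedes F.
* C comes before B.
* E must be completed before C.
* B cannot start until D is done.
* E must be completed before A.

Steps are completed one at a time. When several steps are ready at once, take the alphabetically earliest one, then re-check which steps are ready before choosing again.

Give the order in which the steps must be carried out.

E → A → C → D → B → F

E is the only step with nothing outstanding, so it goes first.
Ready: A, C and F. A has the earlier label → A.
Ready: C, D and F. C has the earlier label → C.
Now D and F have their prerequisites met. D has the earlier label, so D next.
B now also ready, so the ready set is {B, F}; B has the earlier label → B.
F is the only step now ready → F.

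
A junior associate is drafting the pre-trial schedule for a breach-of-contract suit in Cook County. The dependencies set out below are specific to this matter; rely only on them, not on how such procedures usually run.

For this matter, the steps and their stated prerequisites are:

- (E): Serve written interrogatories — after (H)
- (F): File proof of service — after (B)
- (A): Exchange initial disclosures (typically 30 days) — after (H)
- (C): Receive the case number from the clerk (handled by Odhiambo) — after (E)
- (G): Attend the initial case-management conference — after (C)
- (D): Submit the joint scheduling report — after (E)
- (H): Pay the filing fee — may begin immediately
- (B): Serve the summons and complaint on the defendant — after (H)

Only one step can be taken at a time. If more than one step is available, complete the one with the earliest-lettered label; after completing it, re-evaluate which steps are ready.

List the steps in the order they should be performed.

(H) (A) (B) (E) (C) (D) (F) (G)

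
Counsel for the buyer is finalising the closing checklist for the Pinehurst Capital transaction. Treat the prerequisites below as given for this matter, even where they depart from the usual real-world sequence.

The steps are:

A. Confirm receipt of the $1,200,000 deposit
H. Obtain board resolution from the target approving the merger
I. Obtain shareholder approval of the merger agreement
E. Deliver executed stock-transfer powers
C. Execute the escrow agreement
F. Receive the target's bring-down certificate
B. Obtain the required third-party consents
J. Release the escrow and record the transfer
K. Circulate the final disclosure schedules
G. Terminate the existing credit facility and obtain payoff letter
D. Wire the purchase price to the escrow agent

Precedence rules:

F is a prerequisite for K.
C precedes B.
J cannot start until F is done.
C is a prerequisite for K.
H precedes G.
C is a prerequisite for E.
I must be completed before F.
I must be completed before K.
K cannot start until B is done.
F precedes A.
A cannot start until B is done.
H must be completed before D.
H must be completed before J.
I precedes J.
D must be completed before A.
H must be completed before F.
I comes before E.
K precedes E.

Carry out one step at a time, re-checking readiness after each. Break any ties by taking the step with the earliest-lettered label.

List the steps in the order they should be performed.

C B H D G I F A J K E

C, H and I have no prerequisites; C has the earlier label, so C is first.
Ready: B, H and I. B has the earlier label → B.
H and I are both available; H has the earlier label → H.
D and G now also ready, so the ready set is {D, G, I}; D has the earlier label → D.
G and I are both available; G has the earlier label → G.
Next only I has its prerequisites met → I.
That leaves F as the only ready step → F.
Now A, J and K have their prerequisites met. A has the earlier label, so A next.
Now J and K have their prerequisites met. J has the earlier label, so J next.
K needed B, C, F and I, now all done → K.
E needed C, I and K, now all done → E.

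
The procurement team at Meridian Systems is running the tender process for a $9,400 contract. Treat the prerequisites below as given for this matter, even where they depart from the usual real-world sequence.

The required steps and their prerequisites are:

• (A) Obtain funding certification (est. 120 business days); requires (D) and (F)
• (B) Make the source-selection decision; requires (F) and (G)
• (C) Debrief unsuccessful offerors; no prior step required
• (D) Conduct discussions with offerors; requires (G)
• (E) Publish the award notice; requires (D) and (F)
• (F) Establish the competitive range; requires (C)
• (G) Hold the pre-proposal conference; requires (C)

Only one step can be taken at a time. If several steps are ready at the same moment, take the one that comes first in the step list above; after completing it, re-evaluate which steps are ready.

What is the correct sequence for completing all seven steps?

Only (C) has no prerequisites, so it is first.
(F) and (G) are both available; (F) is listed earlier → (F).
(G) needed (C), now all done → (G).
(B) and (D) are both available; (B) is listed earlier → (B).
That leaves (D) as the only ready step → (D).
Now (A) and (E) have their prerequisites met. (A) is listed earlier, so (A) next.
Next only (E) has its prerequisites met → (E).

(C) → (F) → (G) → (B) → (D) → (A) → (E)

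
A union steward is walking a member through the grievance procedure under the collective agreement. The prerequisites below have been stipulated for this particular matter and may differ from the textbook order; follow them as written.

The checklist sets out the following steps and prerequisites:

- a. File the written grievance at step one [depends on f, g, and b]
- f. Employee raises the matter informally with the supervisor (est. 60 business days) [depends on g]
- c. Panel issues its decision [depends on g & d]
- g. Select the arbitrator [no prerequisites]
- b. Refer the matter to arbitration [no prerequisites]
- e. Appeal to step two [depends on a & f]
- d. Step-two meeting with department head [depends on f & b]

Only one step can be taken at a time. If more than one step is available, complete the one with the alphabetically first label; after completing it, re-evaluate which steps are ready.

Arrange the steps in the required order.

Nothing is required for b and g. b has the earlier label → b first.
That leaves g as the only ready step → g.
f is the only step now ready → f.
Now a and d have their prerequisites met. a has the earlier label, so a next.
e now also ready, so the ready set is {d, e}; d has the earlier label → d.
Now c and e have their prerequisites met. c has the earlier label, so c next.
That leaves e as the only ready step → e.

b, g, f, a, d, c, e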